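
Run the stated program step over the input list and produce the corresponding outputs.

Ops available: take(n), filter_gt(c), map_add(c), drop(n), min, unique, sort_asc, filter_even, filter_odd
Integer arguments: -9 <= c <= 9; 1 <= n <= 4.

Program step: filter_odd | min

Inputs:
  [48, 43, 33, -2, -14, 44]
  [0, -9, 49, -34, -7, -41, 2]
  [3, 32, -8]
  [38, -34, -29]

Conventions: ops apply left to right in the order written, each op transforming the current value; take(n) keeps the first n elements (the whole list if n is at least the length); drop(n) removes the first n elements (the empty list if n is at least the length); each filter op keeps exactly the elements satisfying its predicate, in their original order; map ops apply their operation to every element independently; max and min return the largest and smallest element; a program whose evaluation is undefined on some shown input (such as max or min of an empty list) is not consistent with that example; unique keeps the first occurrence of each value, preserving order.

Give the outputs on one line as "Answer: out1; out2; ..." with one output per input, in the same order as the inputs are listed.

Execution, op by op:
  [48, 43, 33, -2, -14, 44] -> [43, 33] -> 33
  [0, -9, 49, -34, -7, -41, 2] -> [-9, 49, -7, -41] -> -41
  [3, 32, -8] -> [3] -> 3
  [38, -34, -29] -> [-29] -> -29

33; -41; 3; -29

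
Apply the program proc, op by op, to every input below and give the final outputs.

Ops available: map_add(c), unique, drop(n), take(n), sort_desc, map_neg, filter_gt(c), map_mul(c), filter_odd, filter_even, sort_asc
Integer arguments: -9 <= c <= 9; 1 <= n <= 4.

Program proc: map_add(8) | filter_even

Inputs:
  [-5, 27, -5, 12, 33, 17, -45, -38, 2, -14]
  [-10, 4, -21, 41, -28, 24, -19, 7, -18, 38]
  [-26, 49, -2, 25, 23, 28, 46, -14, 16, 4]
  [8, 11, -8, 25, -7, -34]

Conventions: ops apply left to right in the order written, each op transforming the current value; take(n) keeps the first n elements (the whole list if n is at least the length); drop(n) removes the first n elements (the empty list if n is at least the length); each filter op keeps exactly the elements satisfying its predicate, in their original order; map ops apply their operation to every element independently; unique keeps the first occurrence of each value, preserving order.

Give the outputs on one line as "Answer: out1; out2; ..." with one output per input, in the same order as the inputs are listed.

[20, -30, 10, -6]; [-2, 12, -20, 32, -10, 46]; [-18, 6, 36, 54, -6, 24, 12]; [16, 0, -26]

Execution, op by op:
  [-5, 27, -5, 12, 33, 17, -45, -38, 2, -14] -> [3, 35, 3, 20, 41, 25, -37, -30, 10, -6] -> [20, -30, 10, -6]
  [-10, 4, -21, 41, -28, 24, -19, 7, -18, 38] -> [-2, 12, -13, 49, -20, 32, -11, 15, -10, 46] -> [-2, 12, -20, 32, -10, 46]
  [-26, 49, -2, 25, 23, 28, 46, -14, 16, 4] -> [-18, 57, 6, 33, 31, 36, 54, -6, 24, 12] -> [-18, 6, 36, 54, -6, 24, 12]
  [8, 11, -8, 25, -7, -34] -> [16, 19, 0, 33, 1, -26] -> [16, 0, -26]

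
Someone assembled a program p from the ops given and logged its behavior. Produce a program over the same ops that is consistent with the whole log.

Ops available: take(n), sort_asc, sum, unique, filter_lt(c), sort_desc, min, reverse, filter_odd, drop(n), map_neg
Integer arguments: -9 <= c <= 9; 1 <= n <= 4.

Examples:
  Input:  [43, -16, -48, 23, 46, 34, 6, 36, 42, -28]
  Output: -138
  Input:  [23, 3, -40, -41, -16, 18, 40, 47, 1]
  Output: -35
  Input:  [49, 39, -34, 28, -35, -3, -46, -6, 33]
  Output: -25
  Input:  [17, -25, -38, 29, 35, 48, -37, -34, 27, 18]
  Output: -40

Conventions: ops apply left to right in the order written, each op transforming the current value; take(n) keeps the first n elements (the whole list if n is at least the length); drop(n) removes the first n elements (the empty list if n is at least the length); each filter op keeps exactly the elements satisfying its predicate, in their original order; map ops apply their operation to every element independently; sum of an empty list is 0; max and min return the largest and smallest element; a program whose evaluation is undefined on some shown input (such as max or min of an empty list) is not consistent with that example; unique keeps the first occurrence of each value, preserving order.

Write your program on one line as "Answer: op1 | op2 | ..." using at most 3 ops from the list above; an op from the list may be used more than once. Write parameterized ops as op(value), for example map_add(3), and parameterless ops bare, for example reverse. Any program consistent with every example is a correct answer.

sort_asc | map_neg | sum

Check, running the answer program on each example:
  [43, -16, -48, 23, 46, 34, 6, 36, 42, -28] -> [-48, -28, -16, 6, 23, 34, 36, 42, 43, 46] -> [48, 28, 16, -6, -23, -34, -36, -42, -43, -46] -> -138
  [23, 3, -40, -41, -16, 18, 40, 47, 1] -> [-41, -40, -16, 1, 3, 18, 23, 40, 47] -> [41, 40, 16, -1, -3, -18, -23, -40, -47] -> -35
  [49, 39, -34, 28, -35, -3, -46, -6, 33] -> [-46, -35, -34, -6, -3, 28, 33, 39, 49] -> [46, 35, 34, 6, 3, -28, -33, -39, -49] -> -25
  [17, -25, -38, 29, 35, 48, -37, -34, 27, 18] -> [-38, -37, -34, -25, 17, 18, 27, 29, 35, 48] -> [38, 37, 34, 25, -17, -18, -27, -29, -35, -48] -> -40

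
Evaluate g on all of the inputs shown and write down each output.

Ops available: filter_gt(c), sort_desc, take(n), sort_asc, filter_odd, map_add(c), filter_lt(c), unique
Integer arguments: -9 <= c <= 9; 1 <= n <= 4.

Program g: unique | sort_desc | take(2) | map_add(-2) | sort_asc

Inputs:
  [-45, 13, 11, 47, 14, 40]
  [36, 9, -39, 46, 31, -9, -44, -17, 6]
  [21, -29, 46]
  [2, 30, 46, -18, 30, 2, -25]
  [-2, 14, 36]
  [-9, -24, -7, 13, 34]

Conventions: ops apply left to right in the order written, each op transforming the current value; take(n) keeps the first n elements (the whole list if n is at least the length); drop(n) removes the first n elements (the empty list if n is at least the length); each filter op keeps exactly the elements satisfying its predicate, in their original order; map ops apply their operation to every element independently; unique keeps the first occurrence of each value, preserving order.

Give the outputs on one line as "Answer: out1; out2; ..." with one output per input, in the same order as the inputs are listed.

Execution, op by op:
  [-45, 13, 11, 47, 14, 40] -> [-45, 13, 11, 47, 14, 40] -> [47, 40, 14, 13, 11, -45] -> [47, 40] -> [45, 38] -> [38, 45]
  [36, 9, -39, 46, 31, -9, -44, -17, 6] -> [36, 9, -39, 46, 31, -9, -44, -17, 6] -> [46, 36, 31, 9, 6, -9, -17, -39, -44] -> [46, 36] -> [44, 34] -> [34, 44]
  [21, -29, 46] -> [21, -29, 46] -> [46, 21, -29] -> [46, 21] -> [44, 19] -> [19, 44]
  [2, 30, 46, -18, 30, 2, -25] -> [2, 30, 46, -18, -25] -> [46, 30, 2, -18, -25] -> [46, 30] -> [44, 28] -> [28, 44]
  [-2, 14, 36] -> [-2, 14, 36] -> [36, 14, -2] -> [36, 14] -> [34, 12] -> [12, 34]
  [-9, -24, -7, 13, 34] -> [-9, -24, -7, 13, 34] -> [34, 13, -7, -9, -24] -> [34, 13] -> [32, 11] -> [11, 32]

[38, 45]; [34, 44]; [19, 44]; [28, 44]; [12, 34]; [11, 32]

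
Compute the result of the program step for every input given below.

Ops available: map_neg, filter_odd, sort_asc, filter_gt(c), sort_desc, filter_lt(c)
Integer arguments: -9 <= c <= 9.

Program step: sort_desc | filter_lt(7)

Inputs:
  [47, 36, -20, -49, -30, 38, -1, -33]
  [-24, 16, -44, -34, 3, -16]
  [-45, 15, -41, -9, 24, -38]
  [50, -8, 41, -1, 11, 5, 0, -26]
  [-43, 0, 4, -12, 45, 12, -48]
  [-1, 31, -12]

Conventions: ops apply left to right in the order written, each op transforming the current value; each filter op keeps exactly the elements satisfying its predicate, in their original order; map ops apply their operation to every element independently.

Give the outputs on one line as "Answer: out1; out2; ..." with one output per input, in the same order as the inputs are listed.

Execution, op by op:
  [47, 36, -20, -49, -30, 38, -1, -33] -> [47, 38, 36, -1, -20, -30, -33, -49] -> [-1, -20, -30, -33, -49]
  [-24, 16, -44, -34, 3, -16] -> [16, 3, -16, -24, -34, -44] -> [3, -16, -24, -34, -44]
  [-45, 15, -41, -9, 24, -38] -> [24, 15, -9, -38, -41, -45] -> [-9, -38, -41, -45]
  [50, -8, 41, -1, 11, 5, 0, -26] -> [50, 41, 11, 5, 0, -1, -8, -26] -> [5, 0, -1, -8, -26]
  [-43, 0, 4, -12, 45, 12, -48] -> [45, 12, 4, 0, -12, -43, -48] -> [4, 0, -12, -43, -48]
  [-1, 31, -12] -> [31, -1, -12] -> [-1, -12]

[-1, -20, -30, -33, -49]; [3, -16, -24, -34, -44]; [-9, -38, -41, -45]; [5, 0, -1, -8, -26]; [4, 0, -12, -43, -48]; [-1, -12]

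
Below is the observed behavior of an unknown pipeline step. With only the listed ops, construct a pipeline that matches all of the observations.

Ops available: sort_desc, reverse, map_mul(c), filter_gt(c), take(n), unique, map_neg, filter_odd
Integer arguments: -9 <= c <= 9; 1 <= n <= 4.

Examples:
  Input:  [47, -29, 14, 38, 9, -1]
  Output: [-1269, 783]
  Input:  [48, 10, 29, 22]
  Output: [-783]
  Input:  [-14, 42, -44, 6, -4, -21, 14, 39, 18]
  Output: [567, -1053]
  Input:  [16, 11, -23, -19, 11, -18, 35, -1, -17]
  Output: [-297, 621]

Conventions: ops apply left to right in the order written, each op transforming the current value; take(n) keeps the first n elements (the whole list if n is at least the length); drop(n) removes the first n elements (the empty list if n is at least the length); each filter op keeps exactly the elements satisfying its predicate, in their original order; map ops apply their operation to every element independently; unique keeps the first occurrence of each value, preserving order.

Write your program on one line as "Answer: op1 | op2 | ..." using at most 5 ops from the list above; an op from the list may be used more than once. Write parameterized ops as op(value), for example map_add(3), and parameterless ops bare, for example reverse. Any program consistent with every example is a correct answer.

filter_odd | map_mul(3) | take(4) | take(2) | map_mul(-9)

Check, running the answer program on each example:
  [47, -29, 14, 38, 9, -1] -> [47, -29, 9, -1] -> [141, -87, 27, -3] -> [141, -87, 27, -3] -> [141, -87] -> [-1269, 783]
  [48, 10, 29, 22] -> [29] -> [87] -> [87] -> [87] -> [-783]
  [-14, 42, -44, 6, -4, -21, 14, 39, 18] -> [-21, 39] -> [-63, 117] -> [-63, 117] -> [-63, 117] -> [567, -1053]
  [16, 11, -23, -19, 11, -18, 35, -1, -17] -> [11, -23, -19, 11, 35, -1, -17] -> [33, -69, -57, 33, 105, -3, -51] -> [33, -69, -57, 33] -> [33, -69] -> [-297, 621]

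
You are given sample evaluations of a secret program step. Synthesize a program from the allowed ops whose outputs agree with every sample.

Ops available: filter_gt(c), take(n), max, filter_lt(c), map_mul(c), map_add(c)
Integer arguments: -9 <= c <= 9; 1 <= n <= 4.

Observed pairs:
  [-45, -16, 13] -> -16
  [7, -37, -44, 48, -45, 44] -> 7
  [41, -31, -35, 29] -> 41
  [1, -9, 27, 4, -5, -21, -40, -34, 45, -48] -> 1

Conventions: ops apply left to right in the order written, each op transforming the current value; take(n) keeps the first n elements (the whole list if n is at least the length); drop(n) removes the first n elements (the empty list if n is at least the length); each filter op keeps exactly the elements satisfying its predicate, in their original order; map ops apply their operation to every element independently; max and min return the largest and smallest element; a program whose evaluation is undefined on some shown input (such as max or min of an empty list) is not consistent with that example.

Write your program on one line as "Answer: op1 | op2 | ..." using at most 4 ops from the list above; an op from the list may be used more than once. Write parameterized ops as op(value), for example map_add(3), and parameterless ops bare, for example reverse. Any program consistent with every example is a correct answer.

take(3) | take(2) | max

Check, running the answer program on each example:
  [-45, -16, 13] -> [-45, -16, 13] -> [-45, -16] -> -16
  [7, -37, -44, 48, -45, 44] -> [7, -37, -44] -> [7, -37] -> 7
  [41, -31, -35, 29] -> [41, -31, -35] -> [41, -31] -> 41
  [1, -9, 27, 4, -5, -21, -40, -34, 45, -48] -> [1, -9, 27] -> [1, -9] -> 1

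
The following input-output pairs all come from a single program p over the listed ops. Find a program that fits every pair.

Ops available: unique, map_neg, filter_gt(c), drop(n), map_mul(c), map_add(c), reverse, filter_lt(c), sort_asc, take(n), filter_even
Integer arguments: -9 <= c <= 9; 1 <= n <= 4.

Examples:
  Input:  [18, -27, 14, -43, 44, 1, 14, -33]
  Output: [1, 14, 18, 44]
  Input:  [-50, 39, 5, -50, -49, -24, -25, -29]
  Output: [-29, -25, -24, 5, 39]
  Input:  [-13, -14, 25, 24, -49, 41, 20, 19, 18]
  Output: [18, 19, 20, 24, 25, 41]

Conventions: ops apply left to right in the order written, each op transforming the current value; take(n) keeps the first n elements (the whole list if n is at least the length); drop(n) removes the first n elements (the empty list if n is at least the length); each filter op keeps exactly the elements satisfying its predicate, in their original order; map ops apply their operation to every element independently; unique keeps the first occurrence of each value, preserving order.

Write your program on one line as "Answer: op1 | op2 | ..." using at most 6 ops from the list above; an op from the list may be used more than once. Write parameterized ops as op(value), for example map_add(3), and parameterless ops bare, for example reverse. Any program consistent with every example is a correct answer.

sort_asc | map_neg | drop(3) | unique | map_neg

Check, running the answer program on each example:
  [18, -27, 14, -43, 44, 1, 14, -33] -> [-43, -33, -27, 1, 14, 14, 18, 44] -> [43, 33, 27, -1, -14, -14, -18, -44] -> [-1, -14, -14, -18, -44] -> [-1, -14, -18, -44] -> [1, 14, 18, 44]
  [-50, 39, 5, -50, -49, -24, -25, -29] -> [-50, -50, -49, -29, -25, -24, 5, 39] -> [50, 50, 49, 29, 25, 24, -5, -39] -> [29, 25, 24, -5, -39] -> [29, 25, 24, -5, -39] -> [-29, -25, -24, 5, 39]
  [-13, -14, 25, 24, -49, 41, 20, 19, 18] -> [-49, -14, -13, 18, 19, 20, 24, 25, 41] -> [49, 14, 13, -18, -19, -20, -24, -25, -41] -> [-18, -19, -20, -24, -25, -41] -> [-18, -19, -20, -24, -25, -41] -> [18, 19, 20, 24, 25, 41]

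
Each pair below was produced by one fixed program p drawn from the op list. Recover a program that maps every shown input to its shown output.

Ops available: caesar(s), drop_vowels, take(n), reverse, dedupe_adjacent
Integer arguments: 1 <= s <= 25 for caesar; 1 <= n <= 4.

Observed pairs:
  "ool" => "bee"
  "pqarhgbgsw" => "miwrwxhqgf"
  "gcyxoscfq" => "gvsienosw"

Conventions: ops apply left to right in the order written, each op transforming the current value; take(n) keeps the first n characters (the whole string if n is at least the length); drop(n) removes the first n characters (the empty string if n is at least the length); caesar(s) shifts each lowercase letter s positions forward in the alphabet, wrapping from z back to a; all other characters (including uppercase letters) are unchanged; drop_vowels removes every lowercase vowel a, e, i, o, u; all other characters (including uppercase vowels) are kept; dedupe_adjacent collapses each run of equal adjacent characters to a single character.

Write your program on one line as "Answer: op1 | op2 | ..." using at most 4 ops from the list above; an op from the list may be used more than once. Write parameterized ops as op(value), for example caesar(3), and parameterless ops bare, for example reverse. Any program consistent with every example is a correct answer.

caesar(8) | reverse | caesar(23) | caesar(11)

Check, running the answer program on each example:
  "ool" -> "wwt" -> "tww" -> "qtt" -> "bee"
  "pqarhgbgsw" -> "xyizpojoae" -> "eaojopziyx" -> "bxlglmwfvu" -> "miwrwxhqgf"
  "gcyxoscfq" -> "okgfwakny" -> "ynkawfgko" -> "vkhxtcdhl" -> "gvsienosw"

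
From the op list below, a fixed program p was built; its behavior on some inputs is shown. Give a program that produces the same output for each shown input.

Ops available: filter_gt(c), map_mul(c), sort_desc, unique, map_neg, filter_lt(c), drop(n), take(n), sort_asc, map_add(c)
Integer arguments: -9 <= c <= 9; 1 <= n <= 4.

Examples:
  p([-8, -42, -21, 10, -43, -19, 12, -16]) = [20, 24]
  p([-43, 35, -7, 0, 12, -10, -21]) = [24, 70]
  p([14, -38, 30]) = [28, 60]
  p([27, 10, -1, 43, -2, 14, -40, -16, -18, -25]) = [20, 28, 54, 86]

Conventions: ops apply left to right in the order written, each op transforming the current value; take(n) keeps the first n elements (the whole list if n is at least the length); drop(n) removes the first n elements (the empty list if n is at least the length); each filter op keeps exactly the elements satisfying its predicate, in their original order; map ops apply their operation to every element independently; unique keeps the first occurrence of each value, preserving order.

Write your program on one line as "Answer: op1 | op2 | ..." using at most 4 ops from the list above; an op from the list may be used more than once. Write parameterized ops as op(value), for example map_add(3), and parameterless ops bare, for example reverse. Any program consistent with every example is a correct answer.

filter_gt(4) | map_neg | map_mul(-2) | sort_asc

Check, running the answer program on each example:
  [-8, -42, -21, 10, -43, -19, 12, -16] -> [10, 12] -> [-10, -12] -> [20, 24] -> [20, 24]
  [-43, 35, -7, 0, 12, -10, -21] -> [35, 12] -> [-35, -12] -> [70, 24] -> [24, 70]
  [14, -38, 30] -> [14, 30] -> [-14, -30] -> [28, 60] -> [28, 60]
  [27, 10, -1, 43, -2, 14, -40, -16, -18, -25] -> [27, 10, 43, 14] -> [-27, -10, -43, -14] -> [54, 20, 86, 28] -> [20, 28, 54, 86]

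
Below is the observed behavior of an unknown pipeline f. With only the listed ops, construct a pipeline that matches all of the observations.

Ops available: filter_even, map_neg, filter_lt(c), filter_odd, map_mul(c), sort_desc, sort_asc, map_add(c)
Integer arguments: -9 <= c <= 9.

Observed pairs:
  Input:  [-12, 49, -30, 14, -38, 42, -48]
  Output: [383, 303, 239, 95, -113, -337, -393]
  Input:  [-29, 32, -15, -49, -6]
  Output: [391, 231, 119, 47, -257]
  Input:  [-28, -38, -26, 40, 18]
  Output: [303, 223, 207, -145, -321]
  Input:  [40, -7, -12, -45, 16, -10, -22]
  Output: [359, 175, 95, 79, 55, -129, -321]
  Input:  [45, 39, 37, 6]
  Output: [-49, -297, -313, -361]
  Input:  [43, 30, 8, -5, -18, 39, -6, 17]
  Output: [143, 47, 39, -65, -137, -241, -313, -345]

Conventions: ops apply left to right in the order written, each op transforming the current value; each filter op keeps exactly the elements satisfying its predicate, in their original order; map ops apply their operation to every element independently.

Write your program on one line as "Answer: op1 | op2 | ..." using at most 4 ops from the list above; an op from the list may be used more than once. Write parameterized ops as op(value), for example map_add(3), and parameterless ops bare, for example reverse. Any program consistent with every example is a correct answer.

map_mul(8) | sort_asc | map_neg | map_add(-1)

Check, running the answer program on each example:
  [-12, 49, -30, 14, -38, 42, -48] -> [-96, 392, -240, 112, -304, 336, -384] -> [-384, -304, -240, -96, 112, 336, 392] -> [384, 304, 240, 96, -112, -336, -392] -> [383, 303, 239, 95, -113, -337, -393]
  [-29, 32, -15, -49, -6] -> [-232, 256, -120, -392, -48] -> [-392, -232, -120, -48, 256] -> [392, 232, 120, 48, -256] -> [391, 231, 119, 47, -257]
  [-28, -38, -26, 40, 18] -> [-224, -304, -208, 320, 144] -> [-304, -224, -208, 144, 320] -> [304, 224, 208, -144, -320] -> [303, 223, 207, -145, -321]
  [40, -7, -12, -45, 16, -10, -22] -> [320, -56, -96, -360, 128, -80, -176] -> [-360, -176, -96, -80, -56, 128, 320] -> [360, 176, 96, 80, 56, -128, -320] -> [359, 175, 95, 79, 55, -129, -321]
  [45, 39, 37, 6] -> [360, 312, 296, 48] -> [48, 296, 312, 360] -> [-48, -296, -312, -360] -> [-49, -297, -313, -361]
  [43, 30, 8, -5, -18, 39, -6, 17] -> [344, 240, 64, -40, -144, 312, -48, 136] -> [-144, -48, -40, 64, 136, 240, 312, 344] -> [144, 48, 40, -64, -136, -240, -312, -344] -> [143, 47, 39, -65, -137, -241, -313, -345]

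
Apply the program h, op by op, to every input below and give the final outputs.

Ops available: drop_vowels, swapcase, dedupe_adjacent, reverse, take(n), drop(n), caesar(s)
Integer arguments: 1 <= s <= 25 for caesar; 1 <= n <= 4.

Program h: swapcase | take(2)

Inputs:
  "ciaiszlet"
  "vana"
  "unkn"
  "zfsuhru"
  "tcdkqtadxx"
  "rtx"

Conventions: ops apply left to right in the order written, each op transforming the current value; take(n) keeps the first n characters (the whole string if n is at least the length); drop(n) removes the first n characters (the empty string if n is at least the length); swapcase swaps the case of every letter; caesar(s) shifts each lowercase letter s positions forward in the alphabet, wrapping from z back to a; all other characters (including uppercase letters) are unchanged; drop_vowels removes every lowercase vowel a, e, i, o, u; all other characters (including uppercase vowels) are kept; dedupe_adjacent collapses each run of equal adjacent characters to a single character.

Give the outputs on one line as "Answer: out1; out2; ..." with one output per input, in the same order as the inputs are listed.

"CI"; "VA"; "UN"; "ZF"; "TC"; "RT"

Execution, op by op:
  "ciaiszlet" -> "CIAISZLET" -> "CI"
  "vana" -> "VANA" -> "VA"
  "unkn" -> "UNKN" -> "UN"
  "zfsuhru" -> "ZFSUHRU" -> "ZF"
  "tcdkqtadxx" -> "TCDKQTADXX" -> "TC"
  "rtx" -> "RTX" -> "RT"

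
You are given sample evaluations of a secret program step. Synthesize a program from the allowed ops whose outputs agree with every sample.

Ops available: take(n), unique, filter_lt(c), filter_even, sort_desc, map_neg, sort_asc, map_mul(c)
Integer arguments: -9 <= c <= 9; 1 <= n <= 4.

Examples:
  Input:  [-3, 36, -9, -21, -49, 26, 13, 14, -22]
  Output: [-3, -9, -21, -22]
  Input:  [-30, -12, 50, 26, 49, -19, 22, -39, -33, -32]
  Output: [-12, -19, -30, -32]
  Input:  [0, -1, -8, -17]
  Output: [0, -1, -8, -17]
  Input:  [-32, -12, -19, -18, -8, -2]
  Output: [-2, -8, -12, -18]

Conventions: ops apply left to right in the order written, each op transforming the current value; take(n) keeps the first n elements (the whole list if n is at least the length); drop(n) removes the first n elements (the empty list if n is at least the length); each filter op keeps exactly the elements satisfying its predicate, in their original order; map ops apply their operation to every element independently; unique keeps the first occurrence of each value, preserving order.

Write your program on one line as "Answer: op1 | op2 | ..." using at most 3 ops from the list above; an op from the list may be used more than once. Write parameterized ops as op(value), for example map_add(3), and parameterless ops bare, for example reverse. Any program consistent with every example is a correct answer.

sort_desc | filter_lt(3) | take(4)

Check, running the answer program on each example:
  [-3, 36, -9, -21, -49, 26, 13, 14, -22] -> [36, 26, 14, 13, -3, -9, -21, -22, -49] -> [-3, -9, -21, -22, -49] -> [-3, -9, -21, -22]
  [-30, -12, 50, 26, 49, -19, 22, -39, -33, -32] -> [50, 49, 26, 22, -12, -19, -30, -32, -33, -39] -> [-12, -19, -30, -32, -33, -39] -> [-12, -19, -30, -32]
  [0, -1, -8, -17] -> [0, -1, -8, -17] -> [0, -1, -8, -17] -> [0, -1, -8, -17]
  [-32, -12, -19, -18, -8, -2] -> [-2, -8, -12, -18, -19, -32] -> [-2, -8, -12, -18, -19, -32] -> [-2, -8, -12, -18]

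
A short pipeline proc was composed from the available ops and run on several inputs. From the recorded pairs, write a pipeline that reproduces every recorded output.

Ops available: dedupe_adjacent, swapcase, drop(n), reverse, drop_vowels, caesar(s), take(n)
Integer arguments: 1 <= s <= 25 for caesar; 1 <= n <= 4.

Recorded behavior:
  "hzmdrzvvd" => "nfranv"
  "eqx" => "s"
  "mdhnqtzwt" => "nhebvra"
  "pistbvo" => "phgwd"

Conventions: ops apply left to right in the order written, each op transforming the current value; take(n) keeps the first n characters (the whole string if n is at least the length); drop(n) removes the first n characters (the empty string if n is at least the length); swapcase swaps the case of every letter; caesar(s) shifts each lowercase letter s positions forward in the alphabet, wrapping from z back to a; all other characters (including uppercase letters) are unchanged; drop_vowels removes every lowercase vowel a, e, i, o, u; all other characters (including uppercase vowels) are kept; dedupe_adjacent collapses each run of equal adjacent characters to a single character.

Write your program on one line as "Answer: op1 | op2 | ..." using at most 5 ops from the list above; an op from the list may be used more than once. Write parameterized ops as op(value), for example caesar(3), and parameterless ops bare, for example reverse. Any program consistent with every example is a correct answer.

reverse | dedupe_adjacent | caesar(14) | drop(1) | drop(1)

Check, running the answer program on each example:
  "hzmdrzvvd" -> "dvvzrdmzh" -> "dvzrdmzh" -> "rjnfranv" -> "jnfranv" -> "nfranv"
  "eqx" -> "xqe" -> "xqe" -> "les" -> "es" -> "s"
  "mdhnqtzwt" -> "twztqnhdm" -> "twztqnhdm" -> "hknhebvra" -> "knhebvra" -> "nhebvra"
  "pistbvo" -> "ovbtsip" -> "ovbtsip" -> "cjphgwd" -> "jphgwd" -> "phgwd"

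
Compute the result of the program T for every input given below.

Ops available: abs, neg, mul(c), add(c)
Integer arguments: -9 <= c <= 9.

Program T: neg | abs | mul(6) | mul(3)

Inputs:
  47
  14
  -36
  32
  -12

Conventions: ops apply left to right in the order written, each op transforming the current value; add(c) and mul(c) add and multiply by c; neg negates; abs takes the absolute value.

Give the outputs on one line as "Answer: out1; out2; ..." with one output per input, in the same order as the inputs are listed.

846; 252; 648; 576; 216

Execution, op by op:
  47 -> -47 -> 47 -> 282 -> 846
  14 -> -14 -> 14 -> 84 -> 252
  -36 -> 36 -> 36 -> 216 -> 648
  32 -> -32 -> 32 -> 192 -> 576
  -12 -> 12 -> 12 -> 72 -> 216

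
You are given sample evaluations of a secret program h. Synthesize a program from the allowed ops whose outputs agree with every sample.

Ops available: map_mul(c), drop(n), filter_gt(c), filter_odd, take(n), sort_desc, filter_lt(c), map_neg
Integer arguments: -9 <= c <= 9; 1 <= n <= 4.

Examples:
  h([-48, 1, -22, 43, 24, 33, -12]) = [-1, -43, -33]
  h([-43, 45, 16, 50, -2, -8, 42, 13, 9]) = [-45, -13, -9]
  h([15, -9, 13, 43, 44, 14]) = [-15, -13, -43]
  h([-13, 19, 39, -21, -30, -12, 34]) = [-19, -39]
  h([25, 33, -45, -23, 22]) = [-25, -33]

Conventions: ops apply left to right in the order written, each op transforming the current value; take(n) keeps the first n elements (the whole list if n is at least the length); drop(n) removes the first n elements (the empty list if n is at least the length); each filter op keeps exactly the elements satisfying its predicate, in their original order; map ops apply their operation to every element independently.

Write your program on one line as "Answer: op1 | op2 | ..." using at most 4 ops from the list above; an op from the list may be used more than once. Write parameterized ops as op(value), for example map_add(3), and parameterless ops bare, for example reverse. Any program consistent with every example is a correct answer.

filter_gt(-7) | filter_odd | map_neg

Check, running the answer program on each example:
  [-48, 1, -22, 43, 24, 33, -12] -> [1, 43, 24, 33] -> [1, 43, 33] -> [-1, -43, -33]
  [-43, 45, 16, 50, -2, -8, 42, 13, 9] -> [45, 16, 50, -2, 42, 13, 9] -> [45, 13, 9] -> [-45, -13, -9]
  [15, -9, 13, 43, 44, 14] -> [15, 13, 43, 44, 14] -> [15, 13, 43] -> [-15, -13, -43]
  [-13, 19, 39, -21, -30, -12, 34] -> [19, 39, 34] -> [19, 39] -> [-19, -39]
  [25, 33, -45, -23, 22] -> [25, 33, 22] -> [25, 33] -> [-25, -33]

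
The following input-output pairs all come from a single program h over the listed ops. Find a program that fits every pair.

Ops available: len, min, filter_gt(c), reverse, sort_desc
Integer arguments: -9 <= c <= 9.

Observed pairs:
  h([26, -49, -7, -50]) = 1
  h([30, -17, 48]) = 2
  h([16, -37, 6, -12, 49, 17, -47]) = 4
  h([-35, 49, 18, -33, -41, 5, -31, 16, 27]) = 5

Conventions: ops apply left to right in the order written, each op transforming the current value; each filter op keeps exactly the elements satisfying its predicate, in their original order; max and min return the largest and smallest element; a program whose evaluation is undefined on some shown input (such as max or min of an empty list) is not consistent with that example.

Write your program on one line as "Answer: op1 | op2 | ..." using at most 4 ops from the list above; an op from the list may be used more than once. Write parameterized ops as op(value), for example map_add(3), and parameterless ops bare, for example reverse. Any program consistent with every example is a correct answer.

reverse | filter_gt(1) | len

Check, running the answer program on each example:
  [26, -49, -7, -50] -> [-50, -7, -49, 26] -> [26] -> 1
  [30, -17, 48] -> [48, -17, 30] -> [48, 30] -> 2
  [16, -37, 6, -12, 49, 17, -47] -> [-47, 17, 49, -12, 6, -37, 16] -> [17, 49, 6, 16] -> 4
  [-35, 49, 18, -33, -41, 5, -31, 16, 27] -> [27, 16, -31, 5, -41, -33, 18, 49, -35] -> [27, 16, 5, 18, 49] -> 5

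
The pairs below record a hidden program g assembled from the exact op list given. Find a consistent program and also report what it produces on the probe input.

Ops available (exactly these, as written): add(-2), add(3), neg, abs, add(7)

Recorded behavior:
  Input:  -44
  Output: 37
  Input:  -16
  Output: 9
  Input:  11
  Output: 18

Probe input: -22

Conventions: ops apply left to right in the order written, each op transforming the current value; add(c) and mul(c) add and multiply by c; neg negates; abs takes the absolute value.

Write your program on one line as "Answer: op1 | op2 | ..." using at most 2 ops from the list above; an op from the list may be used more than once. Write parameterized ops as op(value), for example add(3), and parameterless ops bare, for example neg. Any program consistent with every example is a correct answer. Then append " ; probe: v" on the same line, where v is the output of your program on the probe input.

add(7) | abs ; probe: 15

Check, running the answer program on each example:
  -44 -> -37 -> 37
  -16 -> -9 -> 9
  11 -> 18 -> 18
  probe: -22 -> -15 -> 15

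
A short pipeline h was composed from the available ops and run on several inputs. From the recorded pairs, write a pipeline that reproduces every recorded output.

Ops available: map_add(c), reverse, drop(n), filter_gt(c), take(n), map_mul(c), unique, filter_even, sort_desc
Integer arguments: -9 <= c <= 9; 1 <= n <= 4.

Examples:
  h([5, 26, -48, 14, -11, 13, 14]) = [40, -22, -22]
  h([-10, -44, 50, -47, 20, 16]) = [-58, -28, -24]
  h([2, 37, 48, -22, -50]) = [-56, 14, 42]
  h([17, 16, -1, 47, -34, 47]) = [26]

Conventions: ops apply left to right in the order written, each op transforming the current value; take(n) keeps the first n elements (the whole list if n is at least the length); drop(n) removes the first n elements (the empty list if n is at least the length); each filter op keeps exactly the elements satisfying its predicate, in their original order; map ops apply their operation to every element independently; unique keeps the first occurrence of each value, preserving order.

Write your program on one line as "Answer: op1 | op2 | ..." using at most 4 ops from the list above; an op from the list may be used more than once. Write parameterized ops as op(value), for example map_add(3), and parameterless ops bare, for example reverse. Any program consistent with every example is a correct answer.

drop(2) | map_mul(-1) | map_add(-8) | filter_even

Check, running the answer program on each example:
  [5, 26, -48, 14, -11, 13, 14] -> [-48, 14, -11, 13, 14] -> [48, -14, 11, -13, -14] -> [40, -22, 3, -21, -22] -> [40, -22, -22]
  [-10, -44, 50, -47, 20, 16] -> [50, -47, 20, 16] -> [-50, 47, -20, -16] -> [-58, 39, -28, -24] -> [-58, -28, -24]
  [2, 37, 48, -22, -50] -> [48, -22, -50] -> [-48, 22, 50] -> [-56, 14, 42] -> [-56, 14, 42]
  [17, 16, -1, 47, -34, 47] -> [-1, 47, -34, 47] -> [1, -47, 34, -47] -> [-7, -55, 26, -55] -> [26]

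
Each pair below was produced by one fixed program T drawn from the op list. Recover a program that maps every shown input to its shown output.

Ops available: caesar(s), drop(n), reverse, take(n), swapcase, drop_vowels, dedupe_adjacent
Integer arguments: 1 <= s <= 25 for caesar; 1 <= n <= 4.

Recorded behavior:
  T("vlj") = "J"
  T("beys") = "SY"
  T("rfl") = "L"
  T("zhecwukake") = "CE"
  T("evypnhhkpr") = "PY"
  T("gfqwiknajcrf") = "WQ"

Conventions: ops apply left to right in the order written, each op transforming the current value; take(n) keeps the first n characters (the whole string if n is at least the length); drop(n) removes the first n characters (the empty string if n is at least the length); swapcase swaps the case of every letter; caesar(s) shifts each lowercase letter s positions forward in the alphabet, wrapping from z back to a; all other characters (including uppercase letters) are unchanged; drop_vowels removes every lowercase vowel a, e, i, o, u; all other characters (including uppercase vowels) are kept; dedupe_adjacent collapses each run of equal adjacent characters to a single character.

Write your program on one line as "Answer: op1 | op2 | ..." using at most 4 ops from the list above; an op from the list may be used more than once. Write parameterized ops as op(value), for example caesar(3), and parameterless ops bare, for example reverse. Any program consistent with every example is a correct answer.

take(4) | swapcase | drop(2) | reverse

Check, running the answer program on each example:
  "vlj" -> "vlj" -> "VLJ" -> "J" -> "J"
  "beys" -> "beys" -> "BEYS" -> "YS" -> "SY"
  "rfl" -> "rfl" -> "RFL" -> "L" -> "L"
  "zhecwukake" -> "zhec" -> "ZHEC" -> "EC" -> "CE"
  "evypnhhkpr" -> "evyp" -> "EVYP" -> "YP" -> "PY"
  "gfqwiknajcrf" -> "gfqw" -> "GFQW" -> "QW" -> "WQ"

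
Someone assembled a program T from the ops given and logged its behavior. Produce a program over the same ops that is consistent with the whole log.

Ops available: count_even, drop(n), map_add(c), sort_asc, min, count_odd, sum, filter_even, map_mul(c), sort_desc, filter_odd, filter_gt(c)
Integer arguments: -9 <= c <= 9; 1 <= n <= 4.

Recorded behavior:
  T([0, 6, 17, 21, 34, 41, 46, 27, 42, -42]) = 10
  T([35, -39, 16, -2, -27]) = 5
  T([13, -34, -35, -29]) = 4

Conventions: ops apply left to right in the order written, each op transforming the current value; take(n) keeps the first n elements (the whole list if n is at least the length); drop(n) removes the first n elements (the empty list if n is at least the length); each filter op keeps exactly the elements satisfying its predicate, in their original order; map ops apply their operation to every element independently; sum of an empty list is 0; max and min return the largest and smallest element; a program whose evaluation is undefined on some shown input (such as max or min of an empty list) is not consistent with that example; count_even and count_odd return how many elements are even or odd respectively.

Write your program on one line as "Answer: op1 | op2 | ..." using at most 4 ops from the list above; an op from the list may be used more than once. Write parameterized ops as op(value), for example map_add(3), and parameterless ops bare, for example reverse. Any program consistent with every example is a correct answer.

map_mul(-8) | map_add(1) | map_mul(4) | count_even

Check, running the answer program on each example:
  [0, 6, 17, 21, 34, 41, 46, 27, 42, -42] -> [0, -48, -136, -168, -272, -328, -368, -216, -336, 336] -> [1, -47, -135, -167, -271, -327, -367, -215, -335, 337] -> [4, -188, -540, -668, -1084, -1308, -1468, -860, -1340, 1348] -> 10
  [35, -39, 16, -2, -27] -> [-280, 312, -128, 16, 216] -> [-279, 313, -127, 17, 217] -> [-1116, 1252, -508, 68, 868] -> 5
  [13, -34, -35, -29] -> [-104, 272, 280, 232] -> [-103, 273, 281, 233] -> [-412, 1092, 1124, 932] -> 4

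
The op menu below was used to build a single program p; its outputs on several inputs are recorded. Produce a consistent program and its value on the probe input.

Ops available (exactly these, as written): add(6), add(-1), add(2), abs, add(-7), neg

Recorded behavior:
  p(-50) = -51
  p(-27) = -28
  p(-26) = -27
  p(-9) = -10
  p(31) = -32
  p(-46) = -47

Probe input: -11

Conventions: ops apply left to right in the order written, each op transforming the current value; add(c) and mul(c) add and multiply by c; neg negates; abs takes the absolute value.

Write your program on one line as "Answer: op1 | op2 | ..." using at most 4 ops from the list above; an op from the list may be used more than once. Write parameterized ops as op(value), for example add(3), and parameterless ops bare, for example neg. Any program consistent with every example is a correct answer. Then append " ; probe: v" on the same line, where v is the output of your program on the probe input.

abs | neg | add(-1) ; probe: -12

Check, running the answer program on each example:
  -50 -> 50 -> -50 -> -51
  -27 -> 27 -> -27 -> -28
  -26 -> 26 -> -26 -> -27
  -9 -> 9 -> -9 -> -10
  31 -> 31 -> -31 -> -32
  -46 -> 46 -> -46 -> -47
  probe: -11 -> 11 -> -11 -> -12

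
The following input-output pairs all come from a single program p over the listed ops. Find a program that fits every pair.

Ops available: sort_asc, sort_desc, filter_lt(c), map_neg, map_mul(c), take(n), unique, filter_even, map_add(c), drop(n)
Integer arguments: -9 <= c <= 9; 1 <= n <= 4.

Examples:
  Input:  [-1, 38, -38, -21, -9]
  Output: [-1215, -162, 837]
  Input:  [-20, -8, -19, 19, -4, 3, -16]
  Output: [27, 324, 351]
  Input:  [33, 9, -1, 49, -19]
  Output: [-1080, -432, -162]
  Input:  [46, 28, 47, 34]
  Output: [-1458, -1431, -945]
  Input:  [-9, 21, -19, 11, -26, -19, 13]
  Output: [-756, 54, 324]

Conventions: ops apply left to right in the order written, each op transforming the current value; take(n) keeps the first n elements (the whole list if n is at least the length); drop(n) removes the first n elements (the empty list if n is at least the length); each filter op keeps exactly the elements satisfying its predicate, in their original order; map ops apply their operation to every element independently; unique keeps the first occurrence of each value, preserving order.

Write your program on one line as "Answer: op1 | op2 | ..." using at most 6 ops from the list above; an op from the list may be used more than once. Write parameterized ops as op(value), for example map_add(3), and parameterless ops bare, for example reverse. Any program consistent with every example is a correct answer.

map_add(7) | map_mul(-3) | take(3) | map_mul(9) | sort_asc

Check, running the answer program on each example:
  [-1, 38, -38, -21, -9] -> [6, 45, -31, -14, -2] -> [-18, -135, 93, 42, 6] -> [-18, -135, 93] -> [-162, -1215, 837] -> [-1215, -162, 837]
  [-20, -8, -19, 19, -4, 3, -16] -> [-13, -1, -12, 26, 3, 10, -9] -> [39, 3, 36, -78, -9, -30, 27] -> [39, 3, 36] -> [351, 27, 324] -> [27, 324, 351]
  [33, 9, -1, 49, -19] -> [40, 16, 6, 56, -12] -> [-120, -48, -18, -168, 36] -> [-120, -48, -18] -> [-1080, -432, -162] -> [-1080, -432, -162]
  [46, 28, 47, 34] -> [53, 35, 54, 41] -> [-159, -105, -162, -123] -> [-159, -105, -162] -> [-1431, -945, -1458] -> [-1458, -1431, -945]
  [-9, 21, -19, 11, -26, -19, 13] -> [-2, 28, -12, 18, -19, -12, 20] -> [6, -84, 36, -54, 57, 36, -60] -> [6, -84, 36] -> [54, -756, 324] -> [-756, 54, 324]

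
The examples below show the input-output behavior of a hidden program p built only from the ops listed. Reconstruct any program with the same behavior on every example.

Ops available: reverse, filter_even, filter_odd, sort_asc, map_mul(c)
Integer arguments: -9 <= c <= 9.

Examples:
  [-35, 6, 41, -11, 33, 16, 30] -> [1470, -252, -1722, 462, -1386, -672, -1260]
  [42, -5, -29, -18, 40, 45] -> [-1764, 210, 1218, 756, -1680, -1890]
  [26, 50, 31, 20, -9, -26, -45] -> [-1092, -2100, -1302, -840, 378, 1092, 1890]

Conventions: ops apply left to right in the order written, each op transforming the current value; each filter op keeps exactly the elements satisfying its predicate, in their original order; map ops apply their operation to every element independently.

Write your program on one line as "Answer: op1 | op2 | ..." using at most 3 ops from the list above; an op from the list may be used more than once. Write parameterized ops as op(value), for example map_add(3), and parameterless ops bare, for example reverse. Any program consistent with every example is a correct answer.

map_mul(-7) | map_mul(6)

Check, running the answer program on each example:
  [-35, 6, 41, -11, 33, 16, 30] -> [245, -42, -287, 77, -231, -112, -210] -> [1470, -252, -1722, 462, -1386, -672, -1260]
  [42, -5, -29, -18, 40, 45] -> [-294, 35, 203, 126, -280, -315] -> [-1764, 210, 1218, 756, -1680, -1890]
  [26, 50, 31, 20, -9, -26, -45] -> [-182, -350, -217, -140, 63, 182, 315] -> [-1092, -2100, -1302, -840, 378, 1092, 1890]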